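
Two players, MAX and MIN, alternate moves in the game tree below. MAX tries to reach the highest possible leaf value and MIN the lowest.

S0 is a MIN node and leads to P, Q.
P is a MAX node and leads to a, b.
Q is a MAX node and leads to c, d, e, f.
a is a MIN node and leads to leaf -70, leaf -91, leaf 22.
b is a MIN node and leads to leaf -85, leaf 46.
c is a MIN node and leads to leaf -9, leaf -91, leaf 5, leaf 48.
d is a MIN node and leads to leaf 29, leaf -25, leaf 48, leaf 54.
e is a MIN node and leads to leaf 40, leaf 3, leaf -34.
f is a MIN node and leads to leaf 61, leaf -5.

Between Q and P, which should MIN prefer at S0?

c (MIN): min(-9, -91, 5, 48) = -91
d (MIN): min(29, -25, 48, 54) = -25
e (MIN): min(40, 3, -34) = -34
f (MIN): min(61, -5) = -5
Q (MAX): max(-91, -25, -34, -5) = -5
a (MIN): min(-70, -91, 22) = -91
b (MIN): min(-85, 46) = -85
P (MAX): max(-91, -85) = -85
MIN prefers the lower value; Q=-5, P=-85. P is better since -85 < -5.

P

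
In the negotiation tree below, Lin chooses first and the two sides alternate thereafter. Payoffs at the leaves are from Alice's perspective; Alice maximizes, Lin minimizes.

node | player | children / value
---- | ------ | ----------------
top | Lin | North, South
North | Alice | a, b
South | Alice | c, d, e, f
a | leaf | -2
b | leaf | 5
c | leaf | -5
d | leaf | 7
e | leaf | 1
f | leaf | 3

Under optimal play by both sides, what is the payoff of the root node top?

5

North (Alice): max(-2, 5) = 5
South (Alice): max(-5, 7, 1, 3) = 7
top (Lin): min(5, 7) = 5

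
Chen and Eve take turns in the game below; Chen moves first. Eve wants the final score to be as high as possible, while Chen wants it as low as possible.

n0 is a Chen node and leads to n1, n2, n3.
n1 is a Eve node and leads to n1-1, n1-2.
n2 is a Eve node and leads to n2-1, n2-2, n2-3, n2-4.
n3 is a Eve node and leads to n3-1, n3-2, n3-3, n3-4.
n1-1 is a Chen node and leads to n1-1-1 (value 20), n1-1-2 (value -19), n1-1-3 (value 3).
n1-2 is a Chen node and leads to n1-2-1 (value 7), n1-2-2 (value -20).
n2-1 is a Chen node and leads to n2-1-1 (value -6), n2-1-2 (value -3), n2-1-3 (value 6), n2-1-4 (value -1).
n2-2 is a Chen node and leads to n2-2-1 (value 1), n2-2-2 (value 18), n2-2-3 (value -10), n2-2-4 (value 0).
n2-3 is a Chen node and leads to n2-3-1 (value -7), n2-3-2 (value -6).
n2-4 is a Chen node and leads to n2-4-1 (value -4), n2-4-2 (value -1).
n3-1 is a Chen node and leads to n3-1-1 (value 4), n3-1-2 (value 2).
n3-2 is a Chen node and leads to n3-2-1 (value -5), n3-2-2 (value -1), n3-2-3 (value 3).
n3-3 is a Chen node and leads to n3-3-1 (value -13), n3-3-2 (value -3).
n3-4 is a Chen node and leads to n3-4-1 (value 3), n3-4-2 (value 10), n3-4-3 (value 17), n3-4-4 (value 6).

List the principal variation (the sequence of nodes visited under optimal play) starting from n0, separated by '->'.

n0 -> n1 -> n1-1 -> n1-1-2

n1-1 (Chen): min(20, -19, 3) = -19
n1-2 (Chen): min(7, -20) = -20
n1 (Eve): max(-19, -20) = -19
n2-1 (Chen): min(-6, -3, 6, -1) = -6
n2-2 (Chen): min(1, 18, -10, 0) = -10
n2-3 (Chen): min(-7, -6) = -7
n2-4 (Chen): min(-4, -1) = -4
n2 (Eve): max(-6, -10, -7, -4) = -4
n3-1 (Chen): min(4, 2) = 2
n3-2 (Chen): min(-5, -1, 3) = -5
n3-3 (Chen): min(-13, -3) = -13
n3-4 (Chen): min(3, 10, 17, 6) = 3
n3 (Eve): max(2, -5, -13, 3) = 3
n0 (Chen): min(-19, -4, 3) = -19
At n0, Chen picks n1 (lowest: -19).
At n1, Eve picks n1-1 (highest: -19).
At n1-1, Chen picks n1-1-2 (lowest: -19).
Terminal value -19.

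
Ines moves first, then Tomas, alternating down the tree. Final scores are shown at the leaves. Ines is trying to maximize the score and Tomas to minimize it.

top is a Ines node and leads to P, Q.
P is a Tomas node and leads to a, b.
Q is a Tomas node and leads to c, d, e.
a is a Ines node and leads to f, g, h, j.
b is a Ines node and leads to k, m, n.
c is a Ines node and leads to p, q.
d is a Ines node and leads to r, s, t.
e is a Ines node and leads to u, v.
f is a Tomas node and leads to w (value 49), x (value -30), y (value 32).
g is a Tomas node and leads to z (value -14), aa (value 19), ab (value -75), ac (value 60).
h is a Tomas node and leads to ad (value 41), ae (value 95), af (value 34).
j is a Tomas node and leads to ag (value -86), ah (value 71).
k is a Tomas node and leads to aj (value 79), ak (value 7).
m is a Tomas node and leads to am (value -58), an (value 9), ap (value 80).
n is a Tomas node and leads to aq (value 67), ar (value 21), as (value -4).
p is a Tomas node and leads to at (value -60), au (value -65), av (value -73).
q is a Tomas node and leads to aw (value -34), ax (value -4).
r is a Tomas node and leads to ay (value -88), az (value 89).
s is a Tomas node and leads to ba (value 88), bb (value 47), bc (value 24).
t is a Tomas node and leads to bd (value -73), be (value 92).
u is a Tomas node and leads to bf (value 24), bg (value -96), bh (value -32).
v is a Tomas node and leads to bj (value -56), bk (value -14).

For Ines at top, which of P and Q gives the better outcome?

f (Tomas): min(49, -30, 32) = -30
g (Tomas): min(-14, 19, -75, 60) = -75
h (Tomas): min(41, 95, 34) = 34
j (Tomas): min(-86, 71) = -86
a (Ines): max(-30, -75, 34, -86) = 34
k (Tomas): min(79, 7) = 7
m (Tomas): min(-58, 9, 80) = -58
n (Tomas): min(67, 21, -4) = -4
b (Ines): max(7, -58, -4) = 7
P (Tomas): min(34, 7) = 7
p (Tomas): min(-60, -65, -73) = -73
q (Tomas): min(-34, -4) = -34
c (Ines): max(-73, -34) = -34
r (Tomas): min(-88, 89) = -88
s (Tomas): min(88, 47, 24) = 24
t (Tomas): min(-73, 92) = -73
d (Ines): max(-88, 24, -73) = 24
u (Tomas): min(24, -96, -32) = -96
v (Tomas): min(-56, -14) = -56
e (Ines): max(-96, -56) = -56
Q (Tomas): min(-34, 24, -56) = -56
Ines prefers the higher value; P=7, Q=-56. P is better since 7 > -56.

P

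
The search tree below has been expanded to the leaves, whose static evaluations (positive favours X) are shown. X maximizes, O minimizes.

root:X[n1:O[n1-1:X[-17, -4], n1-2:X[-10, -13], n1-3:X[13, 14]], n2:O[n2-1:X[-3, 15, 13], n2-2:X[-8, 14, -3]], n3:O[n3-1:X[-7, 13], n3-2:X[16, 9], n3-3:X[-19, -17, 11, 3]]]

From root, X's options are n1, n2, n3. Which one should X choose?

n2

n1-1 (X): max(-17, -4) = -4
n1-2 (X): max(-10, -13) = -10
n1-3 (X): max(13, 14) = 14
n1 (O): min(-4, -10, 14) = -10
n2-1 (X): max(-3, 15, 13) = 15
n2-2 (X): max(-8, 14, -3) = 14
n2 (O): min(15, 14) = 14
n3-1 (X): max(-7, 13) = 13
n3-2 (X): max(16, 9) = 16
n3-3 (X): max(-19, -17, 11, 3) = 11
n3 (O): min(13, 16, 11) = 11
root (X): max(-10, 14, 11) = 14
X at root wants the highest of {n1=-10, n2=14, n3=11}, so chooses n2.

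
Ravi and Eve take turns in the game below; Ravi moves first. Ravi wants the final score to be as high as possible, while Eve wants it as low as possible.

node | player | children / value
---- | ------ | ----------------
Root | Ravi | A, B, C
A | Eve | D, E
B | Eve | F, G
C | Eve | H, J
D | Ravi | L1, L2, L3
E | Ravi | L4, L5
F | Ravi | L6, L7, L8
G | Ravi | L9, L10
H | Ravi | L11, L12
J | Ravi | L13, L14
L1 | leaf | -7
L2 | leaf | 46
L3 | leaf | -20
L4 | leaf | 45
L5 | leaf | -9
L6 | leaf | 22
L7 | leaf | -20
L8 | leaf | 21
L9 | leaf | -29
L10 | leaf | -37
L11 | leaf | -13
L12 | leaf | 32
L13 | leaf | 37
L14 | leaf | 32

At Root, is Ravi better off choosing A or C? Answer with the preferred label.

A

D (Ravi): max(-7, 46, -20) = 46
E (Ravi): max(45, -9) = 45
A (Eve): min(46, 45) = 45
H (Ravi): max(-13, 32) = 32
J (Ravi): max(37, 32) = 37
C (Eve): min(32, 37) = 32
Ravi prefers the higher value; A=45, C=32. A is better since 45 > 32.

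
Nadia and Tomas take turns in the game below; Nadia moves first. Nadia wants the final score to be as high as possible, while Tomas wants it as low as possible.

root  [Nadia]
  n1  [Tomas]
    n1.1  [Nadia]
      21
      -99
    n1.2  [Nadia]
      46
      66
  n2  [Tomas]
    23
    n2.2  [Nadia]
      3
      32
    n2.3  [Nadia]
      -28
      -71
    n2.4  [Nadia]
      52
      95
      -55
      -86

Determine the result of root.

21

n1.1 (Nadia): max(21, -99) = 21
n1.2 (Nadia): max(46, 66) = 66
n1 (Tomas): min(21, 66) = 21
n2.2 (Nadia): max(3, 32) = 32
n2.3 (Nadia): max(-28, -71) = -28
n2.4 (Nadia): max(52, 95, -55, -86) = 95
n2 (Tomas): min(23, 32, -28, 95) = -28
root (Nadia): max(21, -28) = 21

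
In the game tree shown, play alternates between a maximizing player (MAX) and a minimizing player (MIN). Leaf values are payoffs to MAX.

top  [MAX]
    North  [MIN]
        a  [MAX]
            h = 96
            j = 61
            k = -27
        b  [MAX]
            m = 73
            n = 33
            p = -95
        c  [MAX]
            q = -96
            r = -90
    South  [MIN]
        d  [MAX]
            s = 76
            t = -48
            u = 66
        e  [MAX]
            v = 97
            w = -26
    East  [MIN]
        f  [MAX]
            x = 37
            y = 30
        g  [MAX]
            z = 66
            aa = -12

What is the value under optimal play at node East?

f (MAX): max(37, 30) = 37
g (MAX): max(66, -12) = 66
East (MIN): min(37, 66) = 37

37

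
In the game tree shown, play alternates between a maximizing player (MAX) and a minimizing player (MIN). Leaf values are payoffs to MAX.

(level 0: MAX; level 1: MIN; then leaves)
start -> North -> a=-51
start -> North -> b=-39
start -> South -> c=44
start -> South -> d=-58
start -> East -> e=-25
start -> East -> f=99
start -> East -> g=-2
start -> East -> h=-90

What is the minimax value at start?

-51

North (MIN): min(-51, -39) = -51
South (MIN): min(44, -58) = -58
East (MIN): min(-25, 99, -2, -90) = -90
start (MAX): max(-51, -58, -90) = -51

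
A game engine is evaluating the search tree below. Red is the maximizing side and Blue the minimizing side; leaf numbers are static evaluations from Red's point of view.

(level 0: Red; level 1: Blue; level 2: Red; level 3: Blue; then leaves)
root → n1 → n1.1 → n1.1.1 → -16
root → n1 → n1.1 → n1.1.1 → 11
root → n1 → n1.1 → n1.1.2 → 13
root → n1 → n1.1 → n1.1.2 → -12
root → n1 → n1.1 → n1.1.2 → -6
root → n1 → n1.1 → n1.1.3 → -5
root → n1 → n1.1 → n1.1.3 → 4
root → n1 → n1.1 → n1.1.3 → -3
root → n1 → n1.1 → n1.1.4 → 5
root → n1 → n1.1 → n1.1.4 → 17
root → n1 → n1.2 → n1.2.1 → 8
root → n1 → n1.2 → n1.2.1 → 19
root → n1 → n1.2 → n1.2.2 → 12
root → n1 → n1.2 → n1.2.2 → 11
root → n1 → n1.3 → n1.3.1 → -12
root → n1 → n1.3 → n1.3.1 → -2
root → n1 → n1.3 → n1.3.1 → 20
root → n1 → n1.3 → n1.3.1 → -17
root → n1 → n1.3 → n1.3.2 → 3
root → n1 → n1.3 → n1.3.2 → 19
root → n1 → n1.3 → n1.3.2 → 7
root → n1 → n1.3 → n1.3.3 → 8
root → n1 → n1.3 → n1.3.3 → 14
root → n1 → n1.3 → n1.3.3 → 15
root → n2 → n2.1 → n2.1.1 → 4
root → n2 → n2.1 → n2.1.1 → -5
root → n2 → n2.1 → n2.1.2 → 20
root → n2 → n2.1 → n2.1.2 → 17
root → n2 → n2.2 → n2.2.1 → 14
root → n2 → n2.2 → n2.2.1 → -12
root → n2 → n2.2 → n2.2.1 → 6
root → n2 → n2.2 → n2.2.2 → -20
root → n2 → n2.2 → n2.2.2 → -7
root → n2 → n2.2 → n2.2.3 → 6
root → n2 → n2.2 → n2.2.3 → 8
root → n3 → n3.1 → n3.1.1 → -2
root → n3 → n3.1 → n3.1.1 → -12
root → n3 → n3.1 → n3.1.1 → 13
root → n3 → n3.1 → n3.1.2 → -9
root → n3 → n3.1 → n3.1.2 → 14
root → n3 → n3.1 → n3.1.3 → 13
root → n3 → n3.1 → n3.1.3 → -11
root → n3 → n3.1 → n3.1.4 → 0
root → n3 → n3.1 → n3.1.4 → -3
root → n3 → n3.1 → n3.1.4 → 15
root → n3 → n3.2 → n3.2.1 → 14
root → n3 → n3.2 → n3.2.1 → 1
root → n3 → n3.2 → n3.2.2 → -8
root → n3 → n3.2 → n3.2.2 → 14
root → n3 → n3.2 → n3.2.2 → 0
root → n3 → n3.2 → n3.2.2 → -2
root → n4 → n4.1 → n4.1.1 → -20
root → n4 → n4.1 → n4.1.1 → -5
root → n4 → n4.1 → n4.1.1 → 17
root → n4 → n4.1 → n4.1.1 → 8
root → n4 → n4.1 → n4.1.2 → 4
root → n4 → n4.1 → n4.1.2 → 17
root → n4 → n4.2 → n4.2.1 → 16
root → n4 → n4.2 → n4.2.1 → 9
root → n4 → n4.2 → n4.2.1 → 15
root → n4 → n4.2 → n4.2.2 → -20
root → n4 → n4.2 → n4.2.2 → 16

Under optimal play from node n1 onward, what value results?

5

n1.1.1 (Blue): min(-16, 11) = -16
n1.1.2 (Blue): min(13, -12, -6) = -12
n1.1.3 (Blue): min(-5, 4, -3) = -5
n1.1.4 (Blue): min(5, 17) = 5
n1.1 (Red): max(-16, -12, -5, 5) = 5
n1.2.1 (Blue): min(8, 19) = 8
n1.2.2 (Blue): min(12, 11) = 11
n1.2 (Red): max(8, 11) = 11
n1.3.1 (Blue): min(-12, -2, 20, -17) = -17
n1.3.2 (Blue): min(3, 19, 7) = 3
n1.3.3 (Blue): min(8, 14, 15) = 8
n1.3 (Red): max(-17, 3, 8) = 8
n1 (Blue): min(5, 11, 8) = 5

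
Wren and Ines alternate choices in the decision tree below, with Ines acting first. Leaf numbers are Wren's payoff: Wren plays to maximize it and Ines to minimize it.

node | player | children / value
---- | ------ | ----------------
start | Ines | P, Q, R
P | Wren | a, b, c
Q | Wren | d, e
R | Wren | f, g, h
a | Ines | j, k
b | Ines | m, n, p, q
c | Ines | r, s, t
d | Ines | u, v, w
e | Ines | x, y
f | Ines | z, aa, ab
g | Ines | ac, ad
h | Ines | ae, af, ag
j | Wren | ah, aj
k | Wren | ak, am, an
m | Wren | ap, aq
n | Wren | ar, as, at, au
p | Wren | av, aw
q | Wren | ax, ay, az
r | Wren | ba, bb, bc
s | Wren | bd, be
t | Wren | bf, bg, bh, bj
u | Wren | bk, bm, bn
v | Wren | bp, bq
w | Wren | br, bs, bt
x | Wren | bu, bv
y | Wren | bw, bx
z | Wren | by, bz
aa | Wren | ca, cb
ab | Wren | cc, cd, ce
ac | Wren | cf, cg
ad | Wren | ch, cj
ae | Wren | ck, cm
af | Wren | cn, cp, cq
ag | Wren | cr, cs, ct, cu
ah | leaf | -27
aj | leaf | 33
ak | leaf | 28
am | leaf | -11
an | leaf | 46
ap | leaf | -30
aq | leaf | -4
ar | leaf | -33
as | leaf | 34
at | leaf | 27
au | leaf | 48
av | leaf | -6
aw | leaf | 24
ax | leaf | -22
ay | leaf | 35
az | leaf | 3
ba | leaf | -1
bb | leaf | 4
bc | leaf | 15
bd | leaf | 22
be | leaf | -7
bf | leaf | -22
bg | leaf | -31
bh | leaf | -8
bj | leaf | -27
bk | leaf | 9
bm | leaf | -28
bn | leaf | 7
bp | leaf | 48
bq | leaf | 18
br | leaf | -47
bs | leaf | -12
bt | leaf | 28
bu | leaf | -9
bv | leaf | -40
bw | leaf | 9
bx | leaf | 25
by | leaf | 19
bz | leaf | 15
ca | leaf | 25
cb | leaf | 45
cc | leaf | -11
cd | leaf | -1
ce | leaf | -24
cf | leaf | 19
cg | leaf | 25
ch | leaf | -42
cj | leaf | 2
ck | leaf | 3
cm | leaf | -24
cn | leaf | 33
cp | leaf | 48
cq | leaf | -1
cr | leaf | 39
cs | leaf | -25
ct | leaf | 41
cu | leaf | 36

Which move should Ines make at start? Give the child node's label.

R

j (Wren): max(-27, 33) = 33
k (Wren): max(28, -11, 46) = 46
a (Ines): min(33, 46) = 33
m (Wren): max(-30, -4) = -4
n (Wren): max(-33, 34, 27, 48) = 48
p (Wren): max(-6, 24) = 24
q (Wren): max(-22, 35, 3) = 35
b (Ines): min(-4, 48, 24, 35) = -4
r (Wren): max(-1, 4, 15) = 15
s (Wren): max(22, -7) = 22
t (Wren): max(-22, -31, -8, -27) = -8
c (Ines): min(15, 22, -8) = -8
P (Wren): max(33, -4, -8) = 33
u (Wren): max(9, -28, 7) = 9
v (Wren): max(48, 18) = 48
w (Wren): max(-47, -12, 28) = 28
d (Ines): min(9, 48, 28) = 9
x (Wren): max(-9, -40) = -9
y (Wren): max(9, 25) = 25
e (Ines): min(-9, 25) = -9
Q (Wren): max(9, -9) = 9
z (Wren): max(19, 15) = 19
aa (Wren): max(25, 45) = 45
ab (Wren): max(-11, -1, -24) = -1
f (Ines): min(19, 45, -1) = -1
ac (Wren): max(19, 25) = 25
ad (Wren): max(-42, 2) = 2
g (Ines): min(25, 2) = 2
ae (Wren): max(3, -24) = 3
af (Wren): max(33, 48, -1) = 48
ag (Wren): max(39, -25, 41, 36) = 41
h (Ines): min(3, 48, 41) = 3
R (Wren): max(-1, 2, 3) = 3
start (Ines): min(33, 9, 3) = 3
Ines at start wants the lowest of {P=33, Q=9, R=3}, so chooses R.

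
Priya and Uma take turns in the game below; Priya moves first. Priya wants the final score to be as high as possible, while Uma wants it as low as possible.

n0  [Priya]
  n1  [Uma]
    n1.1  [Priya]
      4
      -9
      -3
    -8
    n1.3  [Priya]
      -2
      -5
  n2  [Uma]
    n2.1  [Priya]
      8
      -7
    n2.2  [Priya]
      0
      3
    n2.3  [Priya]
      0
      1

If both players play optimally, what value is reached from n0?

1

n1.1 (Priya): max(4, -9, -3) = 4
n1.3 (Priya): max(-2, -5) = -2
n1 (Uma): min(4, -8, -2) = -8
n2.1 (Priya): max(8, -7) = 8
n2.2 (Priya): max(0, 3) = 3
n2.3 (Priya): max(0, 1) = 1
n2 (Uma): min(8, 3, 1) = 1
n0 (Priya): max(-8, 1) = 1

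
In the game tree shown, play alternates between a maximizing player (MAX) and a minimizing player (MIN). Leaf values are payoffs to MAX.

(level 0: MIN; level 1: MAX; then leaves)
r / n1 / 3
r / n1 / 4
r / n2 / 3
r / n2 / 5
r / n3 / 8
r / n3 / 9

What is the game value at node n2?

5

n2 (MAX): max(3, 5) = 5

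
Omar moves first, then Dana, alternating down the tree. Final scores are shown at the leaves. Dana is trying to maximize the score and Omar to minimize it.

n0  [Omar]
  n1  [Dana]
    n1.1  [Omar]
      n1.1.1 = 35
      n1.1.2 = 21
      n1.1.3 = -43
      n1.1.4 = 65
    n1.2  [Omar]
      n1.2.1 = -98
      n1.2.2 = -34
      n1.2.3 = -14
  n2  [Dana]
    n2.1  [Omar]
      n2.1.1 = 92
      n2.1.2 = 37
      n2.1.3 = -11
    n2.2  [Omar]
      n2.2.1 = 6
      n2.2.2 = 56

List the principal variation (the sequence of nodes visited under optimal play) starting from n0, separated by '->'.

n0 -> n1 -> n1.1 -> n1.1.3

n1.1 (Omar): min(35, 21, -43, 65) = -43
n1.2 (Omar): min(-98, -34, -14) = -98
n1 (Dana): max(-43, -98) = -43
n2.1 (Omar): min(92, 37, -11) = -11
n2.2 (Omar): min(6, 56) = 6
n2 (Dana): max(-11, 6) = 6
n0 (Omar): min(-43, 6) = -43
At n0, Omar picks n1 (lowest: -43).
At n1, Dana picks n1.1 (highest: -43).
At n1.1, Omar picks n1.1.3 (lowest: -43).
Terminal value -43.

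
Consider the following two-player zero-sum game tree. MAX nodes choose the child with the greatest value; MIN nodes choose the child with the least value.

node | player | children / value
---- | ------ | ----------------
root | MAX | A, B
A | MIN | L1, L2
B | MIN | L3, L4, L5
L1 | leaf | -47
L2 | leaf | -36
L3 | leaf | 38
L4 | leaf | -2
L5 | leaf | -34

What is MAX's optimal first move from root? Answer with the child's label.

A (MIN): min(-47, -36) = -47
B (MIN): min(38, -2, -34) = -34
root (MAX): max(-47, -34) = -34
MAX at root wants the highest of {A=-47, B=-34}, so chooses B.

B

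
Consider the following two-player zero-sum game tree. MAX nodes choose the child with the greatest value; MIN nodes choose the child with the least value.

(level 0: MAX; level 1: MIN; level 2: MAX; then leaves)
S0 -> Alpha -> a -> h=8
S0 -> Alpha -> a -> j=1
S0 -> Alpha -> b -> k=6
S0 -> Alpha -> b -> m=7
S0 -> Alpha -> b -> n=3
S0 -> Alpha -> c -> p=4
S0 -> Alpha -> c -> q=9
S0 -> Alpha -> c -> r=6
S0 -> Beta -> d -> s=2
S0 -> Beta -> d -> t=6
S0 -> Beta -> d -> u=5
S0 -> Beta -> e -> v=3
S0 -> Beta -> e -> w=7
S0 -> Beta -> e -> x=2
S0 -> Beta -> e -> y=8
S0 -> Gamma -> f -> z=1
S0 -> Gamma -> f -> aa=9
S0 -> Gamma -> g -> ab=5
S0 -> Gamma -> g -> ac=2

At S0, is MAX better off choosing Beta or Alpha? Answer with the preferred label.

d (MAX): max(2, 6, 5) = 6
e (MAX): max(3, 7, 2, 8) = 8
Beta (MIN): min(6, 8) = 6
a (MAX): max(8, 1) = 8
b (MAX): max(6, 7, 3) = 7
c (MAX): max(4, 9, 6) = 9
Alpha (MIN): min(8, 7, 9) = 7
MAX prefers the higher value; Beta=6, Alpha=7. Alpha is better since 7 > 6.

Alpha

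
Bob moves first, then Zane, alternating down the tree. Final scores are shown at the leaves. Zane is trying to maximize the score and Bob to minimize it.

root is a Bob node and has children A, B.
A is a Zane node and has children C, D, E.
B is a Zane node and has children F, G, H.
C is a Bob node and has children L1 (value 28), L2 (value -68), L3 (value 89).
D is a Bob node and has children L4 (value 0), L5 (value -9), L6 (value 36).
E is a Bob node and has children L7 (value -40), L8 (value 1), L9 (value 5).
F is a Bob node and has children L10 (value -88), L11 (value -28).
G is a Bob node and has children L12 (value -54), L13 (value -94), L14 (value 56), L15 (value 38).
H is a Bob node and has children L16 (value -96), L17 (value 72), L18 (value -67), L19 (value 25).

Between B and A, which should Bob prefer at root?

B

F (Bob): min(-88, -28) = -88
G (Bob): min(-54, -94, 56, 38) = -94
H (Bob): min(-96, 72, -67, 25) = -96
B (Zane): max(-88, -94, -96) = -88
C (Bob): min(28, -68, 89) = -68
D (Bob): min(0, -9, 36) = -9
E (Bob): min(-40, 1, 5) = -40
A (Zane): max(-68, -9, -40) = -9
Bob prefers the lower value; B=-88, A=-9. B is better since -88 < -9.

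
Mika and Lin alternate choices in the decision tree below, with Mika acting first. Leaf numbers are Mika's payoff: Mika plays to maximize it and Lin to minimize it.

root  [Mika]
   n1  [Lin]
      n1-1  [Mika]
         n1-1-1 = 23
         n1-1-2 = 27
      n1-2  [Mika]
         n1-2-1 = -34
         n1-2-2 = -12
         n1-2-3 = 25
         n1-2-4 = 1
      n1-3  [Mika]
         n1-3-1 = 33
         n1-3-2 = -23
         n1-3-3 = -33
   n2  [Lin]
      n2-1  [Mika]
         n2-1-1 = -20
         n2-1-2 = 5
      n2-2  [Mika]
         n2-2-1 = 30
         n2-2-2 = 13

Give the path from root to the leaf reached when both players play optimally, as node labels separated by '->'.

root -> n1 -> n1-2 -> n1-2-3

n1-1 (Mika): max(23, 27) = 27
n1-2 (Mika): max(-34, -12, 25, 1) = 25
n1-3 (Mika): max(33, -23, -33) = 33
n1 (Lin): min(27, 25, 33) = 25
n2-1 (Mika): max(-20, 5) = 5
n2-2 (Mika): max(30, 13) = 30
n2 (Lin): min(5, 30) = 5
root (Mika): max(25, 5) = 25
At root, Mika picks n1 (highest: 25).
At n1, Lin picks n1-2 (lowest: 25).
At n1-2, Mika picks n1-2-3 (highest: 25).
Terminal value 25.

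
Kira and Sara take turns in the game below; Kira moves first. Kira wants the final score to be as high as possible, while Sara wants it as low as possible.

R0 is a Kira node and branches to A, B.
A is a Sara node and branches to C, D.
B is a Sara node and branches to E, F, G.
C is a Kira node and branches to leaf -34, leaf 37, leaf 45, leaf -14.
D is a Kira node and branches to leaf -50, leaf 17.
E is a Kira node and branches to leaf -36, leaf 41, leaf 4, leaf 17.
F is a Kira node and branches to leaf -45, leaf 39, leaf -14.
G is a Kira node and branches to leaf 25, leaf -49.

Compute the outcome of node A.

17

C (Kira): max(-34, 37, 45, -14) = 45
D (Kira): max(-50, 17) = 17
A (Sara): min(45, 17) = 17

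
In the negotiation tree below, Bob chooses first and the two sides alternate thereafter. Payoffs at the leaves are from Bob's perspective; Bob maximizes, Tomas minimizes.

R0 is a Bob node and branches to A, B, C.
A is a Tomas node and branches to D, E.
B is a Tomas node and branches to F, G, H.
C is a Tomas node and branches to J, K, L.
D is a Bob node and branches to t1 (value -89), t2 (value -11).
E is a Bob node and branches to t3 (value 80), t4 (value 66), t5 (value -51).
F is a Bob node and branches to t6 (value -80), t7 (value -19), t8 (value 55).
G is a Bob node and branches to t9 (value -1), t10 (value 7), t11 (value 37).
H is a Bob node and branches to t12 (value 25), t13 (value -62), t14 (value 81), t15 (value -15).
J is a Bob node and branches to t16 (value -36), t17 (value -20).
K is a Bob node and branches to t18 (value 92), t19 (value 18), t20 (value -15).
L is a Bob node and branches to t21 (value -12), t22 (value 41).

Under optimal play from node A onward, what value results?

D (Bob): max(-89, -11) = -11
E (Bob): max(80, 66, -51) = 80
A (Tomas): min(-11, 80) = -11

-11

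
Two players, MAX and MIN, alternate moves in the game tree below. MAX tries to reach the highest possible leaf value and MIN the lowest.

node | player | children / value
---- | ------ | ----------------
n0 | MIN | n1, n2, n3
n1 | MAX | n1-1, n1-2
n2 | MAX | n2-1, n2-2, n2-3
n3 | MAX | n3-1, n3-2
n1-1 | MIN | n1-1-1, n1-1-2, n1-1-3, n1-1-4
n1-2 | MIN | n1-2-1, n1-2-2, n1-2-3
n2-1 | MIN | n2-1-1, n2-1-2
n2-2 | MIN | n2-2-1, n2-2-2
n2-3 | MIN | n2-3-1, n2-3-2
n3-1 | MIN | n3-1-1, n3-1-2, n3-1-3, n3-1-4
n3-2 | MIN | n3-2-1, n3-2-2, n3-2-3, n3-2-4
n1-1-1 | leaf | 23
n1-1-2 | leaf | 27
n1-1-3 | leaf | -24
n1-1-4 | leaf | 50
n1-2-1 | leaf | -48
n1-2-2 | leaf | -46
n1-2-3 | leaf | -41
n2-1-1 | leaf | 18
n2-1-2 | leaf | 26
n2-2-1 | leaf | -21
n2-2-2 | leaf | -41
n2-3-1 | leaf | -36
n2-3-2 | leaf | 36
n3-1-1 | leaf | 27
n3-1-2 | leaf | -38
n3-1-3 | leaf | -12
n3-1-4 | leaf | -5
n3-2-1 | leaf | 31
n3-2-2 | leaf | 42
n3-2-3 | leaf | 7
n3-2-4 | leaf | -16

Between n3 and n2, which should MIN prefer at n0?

n3-1 (MIN): min(27, -38, -12, -5) = -38
n3-2 (MIN): min(31, 42, 7, -16) = -16
n3 (MAX): max(-38, -16) = -16
n2-1 (MIN): min(18, 26) = 18
n2-2 (MIN): min(-21, -41) = -41
n2-3 (MIN): min(-36, 36) = -36
n2 (MAX): max(18, -41, -36) = 18
MIN prefers the lower value; n3=-16, n2=18. n3 is better since -16 < 18.

n3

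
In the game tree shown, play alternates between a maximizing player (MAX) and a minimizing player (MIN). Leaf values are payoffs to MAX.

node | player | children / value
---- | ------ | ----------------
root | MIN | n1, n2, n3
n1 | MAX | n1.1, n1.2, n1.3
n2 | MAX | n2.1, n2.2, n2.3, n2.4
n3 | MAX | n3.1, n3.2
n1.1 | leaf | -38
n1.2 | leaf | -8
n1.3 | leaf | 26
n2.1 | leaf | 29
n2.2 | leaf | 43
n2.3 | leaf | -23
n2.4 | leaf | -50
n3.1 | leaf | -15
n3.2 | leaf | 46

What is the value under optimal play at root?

n1 (MAX): max(-38, -8, 26) = 26
n2 (MAX): max(29, 43, -23, -50) = 43
n3 (MAX): max(-15, 46) = 46
root (MIN): min(26, 43, 46) = 26

26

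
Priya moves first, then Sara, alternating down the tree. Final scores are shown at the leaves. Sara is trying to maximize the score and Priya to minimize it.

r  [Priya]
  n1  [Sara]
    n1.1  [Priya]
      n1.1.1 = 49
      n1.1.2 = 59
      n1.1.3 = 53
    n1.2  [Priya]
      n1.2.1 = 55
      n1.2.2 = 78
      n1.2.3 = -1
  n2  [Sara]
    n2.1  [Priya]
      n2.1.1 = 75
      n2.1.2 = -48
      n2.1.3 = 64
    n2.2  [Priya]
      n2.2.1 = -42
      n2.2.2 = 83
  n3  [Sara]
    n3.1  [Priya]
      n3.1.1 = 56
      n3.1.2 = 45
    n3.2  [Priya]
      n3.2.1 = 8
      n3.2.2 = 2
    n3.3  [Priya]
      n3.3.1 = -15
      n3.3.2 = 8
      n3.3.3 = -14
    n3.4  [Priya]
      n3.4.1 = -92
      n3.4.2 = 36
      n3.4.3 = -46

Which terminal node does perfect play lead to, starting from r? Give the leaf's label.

n2.2.1

n1.1 (Priya): min(49, 59, 53) = 49
n1.2 (Priya): min(55, 78, -1) = -1
n1 (Sara): max(49, -1) = 49
n2.1 (Priya): min(75, -48, 64) = -48
n2.2 (Priya): min(-42, 83) = -42
n2 (Sara): max(-48, -42) = -42
n3.1 (Priya): min(56, 45) = 45
n3.2 (Priya): min(8, 2) = 2
n3.3 (Priya): min(-15, 8, -14) = -15
n3.4 (Priya): min(-92, 36, -46) = -92
n3 (Sara): max(45, 2, -15, -92) = 45
r (Priya): min(49, -42, 45) = -42
At r, Priya picks n2 (lowest: -42).
At n2, Sara picks n2.2 (highest: -42).
At n2.2, Priya picks n2.2.1 (lowest: -42).
Terminal value -42.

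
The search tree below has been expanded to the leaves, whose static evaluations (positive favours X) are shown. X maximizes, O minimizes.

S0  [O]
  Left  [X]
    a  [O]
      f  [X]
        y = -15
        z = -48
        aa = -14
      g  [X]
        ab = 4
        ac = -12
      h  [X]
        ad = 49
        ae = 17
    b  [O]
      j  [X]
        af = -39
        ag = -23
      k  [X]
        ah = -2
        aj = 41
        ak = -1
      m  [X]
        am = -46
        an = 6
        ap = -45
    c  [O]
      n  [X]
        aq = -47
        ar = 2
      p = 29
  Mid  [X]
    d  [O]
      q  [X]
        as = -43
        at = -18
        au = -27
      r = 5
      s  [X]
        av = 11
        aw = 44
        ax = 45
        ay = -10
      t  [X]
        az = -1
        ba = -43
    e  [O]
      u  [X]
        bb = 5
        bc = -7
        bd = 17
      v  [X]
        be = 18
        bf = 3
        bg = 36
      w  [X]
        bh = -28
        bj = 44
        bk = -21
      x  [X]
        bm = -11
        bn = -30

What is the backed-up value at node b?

-23

j (X): max(-39, -23) = -23
k (X): max(-2, 41, -1) = 41
m (X): max(-46, 6, -45) = 6
b (O): min(-23, 41, 6) = -23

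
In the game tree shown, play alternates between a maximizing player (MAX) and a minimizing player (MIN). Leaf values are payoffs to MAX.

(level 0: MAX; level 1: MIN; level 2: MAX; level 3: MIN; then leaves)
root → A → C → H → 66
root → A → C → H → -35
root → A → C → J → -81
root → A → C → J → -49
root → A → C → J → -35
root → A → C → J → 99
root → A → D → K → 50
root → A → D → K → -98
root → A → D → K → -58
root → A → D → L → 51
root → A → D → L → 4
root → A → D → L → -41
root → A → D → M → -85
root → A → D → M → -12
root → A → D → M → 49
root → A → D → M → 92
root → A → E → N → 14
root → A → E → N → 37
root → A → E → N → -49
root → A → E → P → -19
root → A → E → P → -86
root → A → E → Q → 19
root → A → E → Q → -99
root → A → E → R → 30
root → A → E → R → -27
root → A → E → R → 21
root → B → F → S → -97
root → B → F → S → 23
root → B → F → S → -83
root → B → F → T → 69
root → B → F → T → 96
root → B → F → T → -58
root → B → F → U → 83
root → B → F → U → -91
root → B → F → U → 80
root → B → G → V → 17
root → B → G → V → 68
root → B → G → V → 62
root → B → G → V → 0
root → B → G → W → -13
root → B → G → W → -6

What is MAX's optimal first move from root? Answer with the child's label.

A

H (MIN): min(66, -35) = -35
J (MIN): min(-81, -49, -35, 99) = -81
C (MAX): max(-35, -81) = -35
K (MIN): min(50, -98, -58) = -98
L (MIN): min(51, 4, -41) = -41
M (MIN): min(-85, -12, 49, 92) = -85
D (MAX): max(-98, -41, -85) = -41
N (MIN): min(14, 37, -49) = -49
P (MIN): min(-19, -86) = -86
Q (MIN): min(19, -99) = -99
R (MIN): min(30, -27, 21) = -27
E (MAX): max(-49, -86, -99, -27) = -27
A (MIN): min(-35, -41, -27) = -41
S (MIN): min(-97, 23, -83) = -97
T (MIN): min(69, 96, -58) = -58
U (MIN): min(83, -91, 80) = -91
F (MAX): max(-97, -58, -91) = -58
V (MIN): min(17, 68, 62, 0) = 0
W (MIN): min(-13, -6) = -13
G (MAX): max(0, -13) = 0
B (MIN): min(-58, 0) = -58
root (MAX): max(-41, -58) = -41
MAX at root wants the highest of {A=-41, B=-58}, so chooses A.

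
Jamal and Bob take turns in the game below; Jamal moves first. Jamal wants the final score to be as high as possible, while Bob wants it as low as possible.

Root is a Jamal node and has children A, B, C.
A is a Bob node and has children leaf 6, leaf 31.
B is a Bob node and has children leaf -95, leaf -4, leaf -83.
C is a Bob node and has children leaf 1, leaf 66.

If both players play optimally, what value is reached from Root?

6

A (Bob): min(6, 31) = 6
B (Bob): min(-95, -4, -83) = -95
C (Bob): min(1, 66) = 1
Root (Jamal): max(6, -95, 1) = 6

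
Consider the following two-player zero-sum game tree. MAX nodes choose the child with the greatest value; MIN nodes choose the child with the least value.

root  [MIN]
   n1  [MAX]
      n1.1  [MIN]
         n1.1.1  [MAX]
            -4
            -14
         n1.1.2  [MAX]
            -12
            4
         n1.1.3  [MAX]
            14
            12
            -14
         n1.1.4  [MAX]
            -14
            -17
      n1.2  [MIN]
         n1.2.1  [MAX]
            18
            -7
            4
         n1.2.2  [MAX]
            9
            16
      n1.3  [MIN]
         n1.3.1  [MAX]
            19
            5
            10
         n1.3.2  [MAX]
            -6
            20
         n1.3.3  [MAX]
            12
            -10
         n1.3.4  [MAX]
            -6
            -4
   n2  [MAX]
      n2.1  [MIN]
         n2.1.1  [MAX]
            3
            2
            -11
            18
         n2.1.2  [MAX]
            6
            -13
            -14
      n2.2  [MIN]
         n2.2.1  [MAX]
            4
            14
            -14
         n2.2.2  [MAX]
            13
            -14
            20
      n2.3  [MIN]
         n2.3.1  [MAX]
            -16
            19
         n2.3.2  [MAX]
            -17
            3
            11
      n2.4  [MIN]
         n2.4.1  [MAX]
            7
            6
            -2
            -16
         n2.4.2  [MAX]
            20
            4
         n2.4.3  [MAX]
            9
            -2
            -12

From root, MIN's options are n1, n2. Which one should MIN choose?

n1.1.1 (MAX): max(-4, -14) = -4
n1.1.2 (MAX): max(-12, 4) = 4
n1.1.3 (MAX): max(14, 12, -14) = 14
n1.1.4 (MAX): max(-14, -17) = -14
n1.1 (MIN): min(-4, 4, 14, -14) = -14
n1.2.1 (MAX): max(18, -7, 4) = 18
n1.2.2 (MAX): max(9, 16) = 16
n1.2 (MIN): min(18, 16) = 16
n1.3.1 (MAX): max(19, 5, 10) = 19
n1.3.2 (MAX): max(-6, 20) = 20
n1.3.3 (MAX): max(12, -10) = 12
n1.3.4 (MAX): max(-6, -4) = -4
n1.3 (MIN): min(19, 20, 12, -4) = -4
n1 (MAX): max(-14, 16, -4) = 16
n2.1.1 (MAX): max(3, 2, -11, 18) = 18
n2.1.2 (MAX): max(6, -13, -14) = 6
n2.1 (MIN): min(18, 6) = 6
n2.2.1 (MAX): max(4, 14, -14) = 14
n2.2.2 (MAX): max(13, -14, 20) = 20
n2.2 (MIN): min(14, 20) = 14
n2.3.1 (MAX): max(-16, 19) = 19
n2.3.2 (MAX): max(-17, 3, 11) = 11
n2.3 (MIN): min(19, 11) = 11
n2.4.1 (MAX): max(7, 6, -2, -16) = 7
n2.4.2 (MAX): max(20, 4) = 20
n2.4.3 (MAX): max(9, -2, -12) = 9
n2.4 (MIN): min(7, 20, 9) = 7
n2 (MAX): max(6, 14, 11, 7) = 14
root (MIN): min(16, 14) = 14
MIN at root wants the lowest of {n1=16, n2=14}, so chooses n2.

n2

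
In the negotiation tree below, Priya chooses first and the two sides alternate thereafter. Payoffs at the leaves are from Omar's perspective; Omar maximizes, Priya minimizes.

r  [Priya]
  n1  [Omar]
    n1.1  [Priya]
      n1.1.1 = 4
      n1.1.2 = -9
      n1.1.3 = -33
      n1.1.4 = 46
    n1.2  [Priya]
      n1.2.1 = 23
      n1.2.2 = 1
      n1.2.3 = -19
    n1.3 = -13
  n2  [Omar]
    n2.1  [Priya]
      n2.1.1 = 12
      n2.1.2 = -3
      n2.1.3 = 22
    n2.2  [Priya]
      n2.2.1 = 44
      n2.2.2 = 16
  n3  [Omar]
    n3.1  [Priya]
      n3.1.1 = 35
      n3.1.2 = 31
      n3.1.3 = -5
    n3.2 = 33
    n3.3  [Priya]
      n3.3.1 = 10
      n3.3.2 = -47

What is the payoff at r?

-13

n1.1 (Priya): min(4, -9, -33, 46) = -33
n1.2 (Priya): min(23, 1, -19) = -19
n1 (Omar): max(-33, -19, -13) = -13
n2.1 (Priya): min(12, -3, 22) = -3
n2.2 (Priya): min(44, 16) = 16
n2 (Omar): max(-3, 16) = 16
n3.1 (Priya): min(35, 31, -5) = -5
n3.3 (Priya): min(10, -47) = -47
n3 (Omar): max(-5, 33, -47) = 33
r (Priya): min(-13, 16, 33) = -13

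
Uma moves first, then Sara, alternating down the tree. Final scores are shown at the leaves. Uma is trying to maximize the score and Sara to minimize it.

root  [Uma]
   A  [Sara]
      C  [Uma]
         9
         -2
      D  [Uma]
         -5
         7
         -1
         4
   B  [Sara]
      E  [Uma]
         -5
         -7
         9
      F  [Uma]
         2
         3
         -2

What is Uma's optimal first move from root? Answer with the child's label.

C (Uma): max(9, -2) = 9
D (Uma): max(-5, 7, -1, 4) = 7
A (Sara): min(9, 7) = 7
E (Uma): max(-5, -7, 9) = 9
F (Uma): max(2, 3, -2) = 3
B (Sara): min(9, 3) = 3
root (Uma): max(7, 3) = 7
Uma at root wants the highest of {A=7, B=3}, so chooses A.

A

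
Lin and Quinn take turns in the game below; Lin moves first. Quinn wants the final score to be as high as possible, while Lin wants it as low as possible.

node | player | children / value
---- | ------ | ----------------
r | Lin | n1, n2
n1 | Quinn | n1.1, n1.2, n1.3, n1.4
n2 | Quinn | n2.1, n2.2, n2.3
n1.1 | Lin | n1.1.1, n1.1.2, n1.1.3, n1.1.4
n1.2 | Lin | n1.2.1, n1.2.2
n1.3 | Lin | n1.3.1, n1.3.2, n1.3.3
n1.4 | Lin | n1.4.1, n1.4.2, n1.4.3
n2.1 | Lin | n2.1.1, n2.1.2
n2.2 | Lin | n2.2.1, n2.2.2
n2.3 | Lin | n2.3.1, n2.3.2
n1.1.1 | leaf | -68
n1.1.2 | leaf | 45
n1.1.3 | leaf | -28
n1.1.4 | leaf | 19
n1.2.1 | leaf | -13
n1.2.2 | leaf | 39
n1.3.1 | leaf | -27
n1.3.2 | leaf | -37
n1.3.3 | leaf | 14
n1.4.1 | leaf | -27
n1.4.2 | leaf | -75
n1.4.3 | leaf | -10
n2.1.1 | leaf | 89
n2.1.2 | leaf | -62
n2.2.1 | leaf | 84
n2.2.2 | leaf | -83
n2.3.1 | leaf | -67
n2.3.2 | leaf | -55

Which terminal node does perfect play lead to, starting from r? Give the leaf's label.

n1.1 (Lin): min(-68, 45, -28, 19) = -68
n1.2 (Lin): min(-13, 39) = -13
n1.3 (Lin): min(-27, -37, 14) = -37
n1.4 (Lin): min(-27, -75, -10) = -75
n1 (Quinn): max(-68, -13, -37, -75) = -13
n2.1 (Lin): min(89, -62) = -62
n2.2 (Lin): min(84, -83) = -83
n2.3 (Lin): min(-67, -55) = -67
n2 (Quinn): max(-62, -83, -67) = -62
r (Lin): min(-13, -62) = -62
At r, Lin picks n2 (lowest: -62).
At n2, Quinn picks n2.1 (highest: -62).
At n2.1, Lin picks n2.1.2 (lowest: -62).
Terminal value -62.

n2.1.2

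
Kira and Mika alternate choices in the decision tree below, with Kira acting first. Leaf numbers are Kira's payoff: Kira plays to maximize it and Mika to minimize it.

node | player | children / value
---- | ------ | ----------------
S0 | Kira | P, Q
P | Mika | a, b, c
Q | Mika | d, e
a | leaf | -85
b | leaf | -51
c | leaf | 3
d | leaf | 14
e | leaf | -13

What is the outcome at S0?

P (Mika): min(-85, -51, 3) = -85
Q (Mika): min(14, -13) = -13
S0 (Kira): max(-85, -13) = -13

-13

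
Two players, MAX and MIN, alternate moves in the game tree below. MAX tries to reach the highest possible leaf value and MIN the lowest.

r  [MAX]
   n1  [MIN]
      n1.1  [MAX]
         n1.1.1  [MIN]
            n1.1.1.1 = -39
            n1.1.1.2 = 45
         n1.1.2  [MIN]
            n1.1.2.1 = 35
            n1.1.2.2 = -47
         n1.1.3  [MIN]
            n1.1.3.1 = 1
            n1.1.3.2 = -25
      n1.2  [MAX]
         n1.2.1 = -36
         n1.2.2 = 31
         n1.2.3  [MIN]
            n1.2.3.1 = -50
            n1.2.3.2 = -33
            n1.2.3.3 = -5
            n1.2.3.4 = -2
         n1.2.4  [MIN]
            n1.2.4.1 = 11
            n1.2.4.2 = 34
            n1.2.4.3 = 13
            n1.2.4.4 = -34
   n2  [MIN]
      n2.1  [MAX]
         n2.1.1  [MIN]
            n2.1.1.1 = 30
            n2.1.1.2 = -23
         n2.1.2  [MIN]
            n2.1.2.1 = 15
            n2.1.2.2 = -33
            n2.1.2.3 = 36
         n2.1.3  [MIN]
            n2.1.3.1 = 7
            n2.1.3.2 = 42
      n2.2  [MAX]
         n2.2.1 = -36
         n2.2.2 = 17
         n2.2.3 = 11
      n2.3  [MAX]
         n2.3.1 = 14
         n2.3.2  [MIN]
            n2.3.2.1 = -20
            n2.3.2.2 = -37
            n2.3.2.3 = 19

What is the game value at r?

7

n1.1.1 (MIN): min(-39, 45) = -39
n1.1.2 (MIN): min(35, -47) = -47
n1.1.3 (MIN): min(1, -25) = -25
n1.1 (MAX): max(-39, -47, -25) = -25
n1.2.3 (MIN): min(-50, -33, -5, -2) = -50
n1.2.4 (MIN): min(11, 34, 13, -34) = -34
n1.2 (MAX): max(-36, 31, -50, -34) = 31
n1 (MIN): min(-25, 31) = -25
n2.1.1 (MIN): min(30, -23) = -23
n2.1.2 (MIN): min(15, -33, 36) = -33
n2.1.3 (MIN): min(7, 42) = 7
n2.1 (MAX): max(-23, -33, 7) = 7
n2.2 (MAX): max(-36, 17, 11) = 17
n2.3.2 (MIN): min(-20, -37, 19) = -37
n2.3 (MAX): max(14, -37) = 14
n2 (MIN): min(7, 17, 14) = 7
r (MAX): max(-25, 7) = 7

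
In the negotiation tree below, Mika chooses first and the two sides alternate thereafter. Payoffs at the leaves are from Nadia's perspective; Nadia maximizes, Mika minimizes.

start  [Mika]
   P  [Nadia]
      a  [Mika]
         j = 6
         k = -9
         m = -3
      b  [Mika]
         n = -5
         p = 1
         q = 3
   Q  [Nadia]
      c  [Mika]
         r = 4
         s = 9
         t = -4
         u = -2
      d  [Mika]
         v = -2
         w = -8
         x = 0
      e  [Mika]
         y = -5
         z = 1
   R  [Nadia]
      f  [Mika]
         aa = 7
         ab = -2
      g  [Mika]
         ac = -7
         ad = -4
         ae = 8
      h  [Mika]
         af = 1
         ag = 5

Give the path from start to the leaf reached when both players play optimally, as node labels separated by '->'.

start -> P -> b -> n

a (Mika): min(6, -9, -3) = -9
b (Mika): min(-5, 1, 3) = -5
P (Nadia): max(-9, -5) = -5
c (Mika): min(4, 9, -4, -2) = -4
d (Mika): min(-2, -8, 0) = -8
e (Mika): min(-5, 1) = -5
Q (Nadia): max(-4, -8, -5) = -4
f (Mika): min(7, -2) = -2
g (Mika): min(-7, -4, 8) = -7
h (Mika): min(1, 5) = 1
R (Nadia): max(-2, -7, 1) = 1
start (Mika): min(-5, -4, 1) = -5
At start, Mika picks P (lowest: -5).
At P, Nadia picks b (highest: -5).
At b, Mika picks n (lowest: -5).
Terminal value -5.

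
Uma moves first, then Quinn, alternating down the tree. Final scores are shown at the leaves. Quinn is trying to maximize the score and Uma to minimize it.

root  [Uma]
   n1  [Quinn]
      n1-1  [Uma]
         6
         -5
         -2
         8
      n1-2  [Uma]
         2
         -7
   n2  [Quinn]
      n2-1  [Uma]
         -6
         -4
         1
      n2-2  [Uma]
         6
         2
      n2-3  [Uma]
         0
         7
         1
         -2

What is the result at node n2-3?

-2

n2-3 (Uma): min(0, 7, 1, -2) = -2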